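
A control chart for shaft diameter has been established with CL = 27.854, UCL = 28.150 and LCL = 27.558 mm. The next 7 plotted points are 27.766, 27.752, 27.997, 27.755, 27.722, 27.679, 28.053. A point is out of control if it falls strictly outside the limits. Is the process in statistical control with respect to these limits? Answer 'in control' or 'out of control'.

in control

All 7 points lie within [27.558, 28.150].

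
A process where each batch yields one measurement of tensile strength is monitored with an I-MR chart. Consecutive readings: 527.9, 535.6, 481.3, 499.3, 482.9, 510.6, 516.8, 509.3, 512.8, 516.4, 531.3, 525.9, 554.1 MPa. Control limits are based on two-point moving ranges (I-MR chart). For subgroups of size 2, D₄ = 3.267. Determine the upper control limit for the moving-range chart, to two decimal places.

Moving ranges: 7.7, 54.3, 18.0, 16.4, 27.7, 6.2, 7.5, 3.5, 3.6, 14.9, 5.4, 28.2; M̄R̄ = 193.4000 / 12 = 16.1167
UCL_MR = D₄·M̄R̄ = 3.267 × 16.1167 = 52.6531

52.65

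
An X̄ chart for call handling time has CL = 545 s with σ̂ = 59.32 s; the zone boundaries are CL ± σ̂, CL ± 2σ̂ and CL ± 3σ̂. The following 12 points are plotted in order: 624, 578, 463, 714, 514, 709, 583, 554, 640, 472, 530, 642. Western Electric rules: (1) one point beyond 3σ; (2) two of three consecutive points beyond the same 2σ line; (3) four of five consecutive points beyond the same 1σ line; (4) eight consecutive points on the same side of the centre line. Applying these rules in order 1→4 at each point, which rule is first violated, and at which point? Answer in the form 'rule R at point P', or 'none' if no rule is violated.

rule 2 at point 6

Zone of each point (C = within 1σ̂, B = 1σ̂–2σ̂, A = 2σ̂–3σ̂, * = beyond 3σ̂; sign = side of CL): 1:+B, 2:+C, 3:-B, 4:+A, 5:-C, 6:+A, 7:+C, 8:+C, 9:+B, 10:-B, 11:-C, 12:+B
Rule 2 (two of three consecutive points beyond the same 2σ limit) is satisfied at point 6.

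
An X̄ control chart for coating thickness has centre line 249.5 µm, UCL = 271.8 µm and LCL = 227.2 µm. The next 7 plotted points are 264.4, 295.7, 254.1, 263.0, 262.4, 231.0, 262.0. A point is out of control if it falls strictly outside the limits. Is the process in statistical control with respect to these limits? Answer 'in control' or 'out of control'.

Compare each point to [227.2, 271.8]: sample 2 = 295.7 > UCL.

out of control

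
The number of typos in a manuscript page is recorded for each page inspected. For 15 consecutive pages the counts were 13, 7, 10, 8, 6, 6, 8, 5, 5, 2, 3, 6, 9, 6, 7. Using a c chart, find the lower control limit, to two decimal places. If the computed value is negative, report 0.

0.00

c̄ = (13 + 7 + 10 + 8 + 6 + 6 + 8 + 5 + 5 + 2 + 3 + 6 + 9 + 6 + 7) / 15 = 101 / 15 = 6.7333
LCL = c̄ − 3√c̄ = 6.7333 − 3 × 2.5949 = -1.0513 → 0 (cannot be negative)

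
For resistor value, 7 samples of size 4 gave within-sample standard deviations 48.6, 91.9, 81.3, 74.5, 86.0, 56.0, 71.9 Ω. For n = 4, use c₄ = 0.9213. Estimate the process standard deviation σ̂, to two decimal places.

79.11

s̄ = (48.6 + 91.9 + 81.3 + 74.5 + 86.0 + 56.0 + 71.9) / 7 = 72.8857
σ̂ = s̄ / c₄ = 72.8857 / 0.9213 = 79.1118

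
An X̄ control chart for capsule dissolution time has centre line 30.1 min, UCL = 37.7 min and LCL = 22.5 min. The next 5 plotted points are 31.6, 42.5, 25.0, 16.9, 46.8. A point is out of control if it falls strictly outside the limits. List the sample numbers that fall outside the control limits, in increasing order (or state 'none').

2, 4, 5

Compare each point to [22.5, 37.7]: sample 2 = 42.5 > UCL; sample 4 = 16.9 < LCL; sample 5 = 46.8 > UCL.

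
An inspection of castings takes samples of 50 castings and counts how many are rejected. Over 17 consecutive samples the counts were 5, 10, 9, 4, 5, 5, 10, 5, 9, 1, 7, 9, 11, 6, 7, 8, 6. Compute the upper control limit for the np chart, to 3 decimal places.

14.191

p̄ = Σdᵢ / (k·n) = 117 / (17 × 50) = 0.13765
UCL = np̄ + 3·√(np̄(1−p̄)) = 6.8824 + 3 × √(6.8824×0.86235) = 6.8824 + 3 × 2.4362 = 14.1909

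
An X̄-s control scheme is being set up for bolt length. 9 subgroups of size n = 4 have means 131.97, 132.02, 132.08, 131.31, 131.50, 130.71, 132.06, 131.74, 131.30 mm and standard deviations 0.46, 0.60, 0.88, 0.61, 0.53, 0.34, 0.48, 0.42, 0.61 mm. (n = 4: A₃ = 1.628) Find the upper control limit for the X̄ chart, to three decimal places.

X̄̄ = (131.97 + 132.02 + 132.08 + 131.31 + 131.50 + 130.71 + 132.06 + 131.74 + 131.30) / 9 = 131.6322
s̄ = (0.46 + 0.60 + 0.88 + 0.61 + 0.53 + 0.34 + 0.48 + 0.42 + 0.61) / 9 = 0.5478
UCL = X̄̄ + A₃·s̄ = 131.6322 + 1.628 × 0.5478 = 132.5240

132.524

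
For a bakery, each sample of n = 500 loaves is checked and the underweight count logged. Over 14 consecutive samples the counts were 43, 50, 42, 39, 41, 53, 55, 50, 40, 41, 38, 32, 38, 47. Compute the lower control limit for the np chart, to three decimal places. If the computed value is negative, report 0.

p̄ = Σdᵢ / (k·n) = 609 / (14 × 500) = 0.08700
LCL = np̄ − 3·√(np̄(1−p̄)) = 43.5000 − 3 × 6.3020 = 24.5939

24.594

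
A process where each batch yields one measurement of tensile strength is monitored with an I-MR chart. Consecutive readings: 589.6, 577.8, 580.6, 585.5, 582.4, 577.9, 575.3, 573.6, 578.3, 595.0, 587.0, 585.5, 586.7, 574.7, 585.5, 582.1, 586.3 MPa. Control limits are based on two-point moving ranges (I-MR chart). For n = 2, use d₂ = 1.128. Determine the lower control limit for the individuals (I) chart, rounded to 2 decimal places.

566.97

X̄ = (589.6 + 577.8 + 580.6 + 585.5 + 582.4 + 577.9 + 575.3 + 573.6 + 578.3 + 595.0 + 587.0 + 585.5 + 586.7 + 574.7 + 585.5 + 582.1 + 586.3) / 17 = 582.5765
Moving ranges: 11.8, 2.8, 4.9, 3.1, 4.5, 2.6, 1.7, 4.7, 16.7, 8.0, 1.5, 1.2, 12.0, 10.8, 3.4, 4.2; M̄R̄ = 93.9000 / 16 = 5.8688
LCL = X̄ − 3·M̄R̄/d₂ = 582.5765 − 3 × 5.8688 / 1.128 = 566.9681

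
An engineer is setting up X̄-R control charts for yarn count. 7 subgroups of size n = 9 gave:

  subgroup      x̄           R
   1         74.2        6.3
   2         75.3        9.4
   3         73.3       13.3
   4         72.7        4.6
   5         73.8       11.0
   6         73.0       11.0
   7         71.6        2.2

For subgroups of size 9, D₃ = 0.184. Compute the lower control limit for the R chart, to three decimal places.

R̄ = (6.3 + 9.4 + 13.3 + 4.6 + 11.0 + 11.0 + 2.2) / 7 = 57.8000 / 7 = 8.2571
LCL_R = D₃·R̄ = 0.184 × 8.2571 = 1.5193

1.519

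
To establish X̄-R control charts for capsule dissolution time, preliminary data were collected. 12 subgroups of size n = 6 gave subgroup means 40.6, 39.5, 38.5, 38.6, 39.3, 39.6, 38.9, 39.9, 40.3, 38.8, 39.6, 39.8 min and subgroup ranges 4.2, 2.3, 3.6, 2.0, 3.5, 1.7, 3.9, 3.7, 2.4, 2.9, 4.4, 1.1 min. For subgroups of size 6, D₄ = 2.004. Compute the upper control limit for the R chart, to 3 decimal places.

5.962

R̄ = (4.2 + 2.3 + 3.6 + 2.0 + 3.5 + 1.7 + 3.9 + 3.7 + 2.4 + 2.9 + 4.4 + 1.1) / 12 = 35.7000 / 12 = 2.9750
UCL_R = D₄·R̄ = 2.004 × 2.9750 = 5.9619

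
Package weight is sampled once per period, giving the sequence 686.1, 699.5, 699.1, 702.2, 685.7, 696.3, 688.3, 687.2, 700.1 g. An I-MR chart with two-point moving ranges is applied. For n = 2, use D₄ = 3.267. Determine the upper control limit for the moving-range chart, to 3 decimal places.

26.953

Moving ranges: 13.4, 0.4, 3.1, 16.5, 10.6, 8.0, 1.1, 12.9; M̄R̄ = 66.0000 / 8 = 8.2500
UCL_MR = D₄·M̄R̄ = 3.267 × 8.2500 = 26.9527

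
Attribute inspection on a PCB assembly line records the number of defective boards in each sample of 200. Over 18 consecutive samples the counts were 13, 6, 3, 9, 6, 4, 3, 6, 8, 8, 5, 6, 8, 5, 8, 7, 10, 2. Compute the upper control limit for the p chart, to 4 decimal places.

p̄ = Σdᵢ / (k·n) = 117 / (18 × 200) = 0.03250
UCL = p̄ + 3·√(p̄(1−p̄)/n) = 0.03250 + 3 × √(0.03250×0.96750/200) = 0.03250 + 3 × 0.01254 = 0.07012

0.0701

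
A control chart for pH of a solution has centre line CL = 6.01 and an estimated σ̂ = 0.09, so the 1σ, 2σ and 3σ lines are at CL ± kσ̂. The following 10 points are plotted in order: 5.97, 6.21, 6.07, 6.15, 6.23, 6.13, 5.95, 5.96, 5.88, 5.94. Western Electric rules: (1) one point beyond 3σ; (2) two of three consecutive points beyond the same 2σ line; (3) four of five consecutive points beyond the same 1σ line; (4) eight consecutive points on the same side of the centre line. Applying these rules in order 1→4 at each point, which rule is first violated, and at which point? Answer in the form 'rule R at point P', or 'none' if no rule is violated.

Zone of each point (C = within 1σ̂, B = 1σ̂–2σ̂, A = 2σ̂–3σ̂, * = beyond 3σ̂; sign = side of CL): 1:-C, 2:+A, 3:+C, 4:+B, 5:+A, 6:+B, 7:-C, 8:-C, 9:-B, 10:-C
Rule 3 (four of five consecutive points beyond the same 1σ limit) is satisfied at point 6.

rule 3 at point 6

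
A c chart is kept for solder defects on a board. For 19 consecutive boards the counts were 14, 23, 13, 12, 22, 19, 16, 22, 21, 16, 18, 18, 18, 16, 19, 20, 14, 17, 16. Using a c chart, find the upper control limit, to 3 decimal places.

30.157

c̄ = (14 + 23 + 13 + 12 + 22 + 19 + 16 + 22 + 21 + 16 + 18 + 18 + 18 + 16 + 19 + 20 + 14 + 17 + 16) / 19 = 334 / 19 = 17.5789
UCL = c̄ + 3√c̄ = 17.5789 + 3 × √17.5789 = 17.5789 + 3 × 4.1927 = 30.1571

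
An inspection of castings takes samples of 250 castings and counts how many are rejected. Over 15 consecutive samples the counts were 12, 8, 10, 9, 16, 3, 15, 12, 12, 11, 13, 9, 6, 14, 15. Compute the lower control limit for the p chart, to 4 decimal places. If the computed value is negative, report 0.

p̄ = Σdᵢ / (k·n) = 165 / (15 × 250) = 0.04400
LCL = p̄ − 3·√(p̄(1−p̄)/n) = 0.04400 − 3 × 0.01297 = 0.00509

0.0051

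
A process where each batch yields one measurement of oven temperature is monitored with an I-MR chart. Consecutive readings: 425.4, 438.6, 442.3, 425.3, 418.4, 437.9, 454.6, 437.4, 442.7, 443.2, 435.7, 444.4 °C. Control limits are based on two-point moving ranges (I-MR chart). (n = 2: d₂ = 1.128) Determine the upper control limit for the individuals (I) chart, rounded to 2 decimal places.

X̄ = (425.4 + 438.6 + 442.3 + 425.3 + 418.4 + 437.9 + 454.6 + 437.4 + 442.7 + 443.2 + 435.7 + 444.4) / 12 = 437.1583
Moving ranges: 13.2, 3.7, 17.0, 6.9, 19.5, 16.7, 17.2, 5.3, 0.5, 7.5, 8.7; M̄R̄ = 116.2000 / 11 = 10.5636
UCL = X̄ + 3·M̄R̄/d₂ = 437.1583 + 3 × 10.5636 / 1.128 = 465.2531

465.25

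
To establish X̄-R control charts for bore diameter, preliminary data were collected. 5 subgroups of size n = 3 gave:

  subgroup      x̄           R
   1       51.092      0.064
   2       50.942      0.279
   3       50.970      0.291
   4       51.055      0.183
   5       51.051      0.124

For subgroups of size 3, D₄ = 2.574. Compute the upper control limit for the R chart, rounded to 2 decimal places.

0.48

R̄ = (0.064 + 0.279 + 0.291 + 0.183 + 0.124) / 5 = 0.9410 / 5 = 0.1882
UCL_R = D₄·R̄ = 2.574 × 0.1882 = 0.4844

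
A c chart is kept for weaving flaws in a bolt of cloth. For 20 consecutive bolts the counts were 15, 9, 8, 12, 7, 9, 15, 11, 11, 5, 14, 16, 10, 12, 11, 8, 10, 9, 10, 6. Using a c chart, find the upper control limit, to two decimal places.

c̄ = (15 + 9 + 8 + 12 + 7 + 9 + 15 + 11 + 11 + 5 + 14 + 16 + 10 + 12 + 11 + 8 + 10 + 9 + 10 + 6) / 20 = 208 / 20 = 10.4000
UCL = c̄ + 3√c̄ = 10.4000 + 3 × √10.4000 = 10.4000 + 3 × 3.2249 = 20.0747

20.07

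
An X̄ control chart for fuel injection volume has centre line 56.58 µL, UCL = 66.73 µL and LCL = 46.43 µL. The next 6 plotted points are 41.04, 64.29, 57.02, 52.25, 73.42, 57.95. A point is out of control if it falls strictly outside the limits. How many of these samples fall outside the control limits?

2

Compare each point to [46.43, 66.73]: sample 1 = 41.04 < LCL; sample 5 = 73.42 > UCL.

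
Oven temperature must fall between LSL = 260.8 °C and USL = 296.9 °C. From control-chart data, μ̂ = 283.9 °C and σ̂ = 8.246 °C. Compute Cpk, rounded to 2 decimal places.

Cpu = (USL − μ̂) / (3σ̂) = (296.9 − 283.9) / (3 × 8.246) = 0.5255; Cpl = (μ̂ − LSL) / (3σ̂) = (283.9 − 260.8) / (3 × 8.246) = 0.9338; Cpk = min(Cpu, Cpl) = 0.5255

0.53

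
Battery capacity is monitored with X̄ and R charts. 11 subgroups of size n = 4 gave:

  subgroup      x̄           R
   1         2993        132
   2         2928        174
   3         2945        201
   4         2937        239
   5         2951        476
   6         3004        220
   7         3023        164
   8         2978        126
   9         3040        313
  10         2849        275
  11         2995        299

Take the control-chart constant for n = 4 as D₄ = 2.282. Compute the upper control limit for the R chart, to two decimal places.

543.32

R̄ = (132 + 174 + 201 + 239 + 476 + 220 + 164 + 126 + 313 + 275 + 299) / 11 = 2619.0000 / 11 = 238.0909
UCL_R = D₄·R̄ = 2.282 × 238.0909 = 543.3235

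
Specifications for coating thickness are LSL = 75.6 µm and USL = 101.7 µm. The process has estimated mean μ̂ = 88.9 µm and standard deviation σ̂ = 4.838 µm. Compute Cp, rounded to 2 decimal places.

0.90

Cp = (USL − LSL) / (6σ̂) = (101.7 − 75.6) / (6 × 4.838) = 26.1000 / 29.0280 = 0.8991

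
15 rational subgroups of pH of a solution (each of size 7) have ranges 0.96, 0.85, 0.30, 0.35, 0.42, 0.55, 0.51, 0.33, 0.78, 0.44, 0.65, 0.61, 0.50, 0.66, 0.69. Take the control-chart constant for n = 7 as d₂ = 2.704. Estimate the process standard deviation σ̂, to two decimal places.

R̄ = (0.96 + 0.85 + 0.30 + 0.35 + 0.42 + 0.55 + 0.51 + 0.33 + 0.78 + 0.44 + 0.65 + 0.61 + 0.50 + 0.66 + 0.69) / 15 = 0.5733
σ̂ = R̄ / d₂ = 0.5733 / 2.704 = 0.2120

0.21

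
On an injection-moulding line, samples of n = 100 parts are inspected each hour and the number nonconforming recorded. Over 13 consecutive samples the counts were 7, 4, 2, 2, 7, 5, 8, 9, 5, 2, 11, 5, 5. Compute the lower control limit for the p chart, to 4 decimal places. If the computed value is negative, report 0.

0.0000

p̄ = Σdᵢ / (k·n) = 72 / (13 × 100) = 0.05538
LCL = p̄ − 3·√(p̄(1−p̄)/n) = 0.05538 − 3 × 0.02287 = -0.01323 → 0 (negative, so LCL = 0)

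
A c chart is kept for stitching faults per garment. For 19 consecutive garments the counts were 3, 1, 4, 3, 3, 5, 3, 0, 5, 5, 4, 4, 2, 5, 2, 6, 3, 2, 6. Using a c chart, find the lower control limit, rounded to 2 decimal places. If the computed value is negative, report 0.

c̄ = (3 + 1 + 4 + 3 + 3 + 5 + 3 + 0 + 5 + 5 + 4 + 4 + 2 + 5 + 2 + 6 + 3 + 2 + 6) / 19 = 66 / 19 = 3.4737
LCL = c̄ − 3√c̄ = 3.4737 − 3 × 1.8638 = -2.1177 → 0 (cannot be negative)

0.00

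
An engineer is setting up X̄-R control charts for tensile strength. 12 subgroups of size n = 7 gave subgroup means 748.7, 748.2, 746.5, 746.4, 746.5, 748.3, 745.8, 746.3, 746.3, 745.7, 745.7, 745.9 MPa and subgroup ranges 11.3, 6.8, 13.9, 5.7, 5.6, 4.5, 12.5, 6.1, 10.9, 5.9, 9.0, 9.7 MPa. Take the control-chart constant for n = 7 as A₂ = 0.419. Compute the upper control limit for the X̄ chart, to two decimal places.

X̄̄ = (748.7 + 748.2 + 746.5 + 746.4 + 746.5 + 748.3 + 745.8 + 746.3 + 746.3 + 745.7 + 745.7 + 745.9) / 12 = 8960.3000 / 12 = 746.6917
R̄ = (11.3 + 6.8 + 13.9 + 5.7 + 5.6 + 4.5 + 12.5 + 6.1 + 10.9 + 5.9 + 9.0 + 9.7) / 12 = 101.9000 / 12 = 8.4917
UCL = X̄̄ + A₂·R̄ = 746.6917 + 0.419 × 8.4917 = 750.2497

750.25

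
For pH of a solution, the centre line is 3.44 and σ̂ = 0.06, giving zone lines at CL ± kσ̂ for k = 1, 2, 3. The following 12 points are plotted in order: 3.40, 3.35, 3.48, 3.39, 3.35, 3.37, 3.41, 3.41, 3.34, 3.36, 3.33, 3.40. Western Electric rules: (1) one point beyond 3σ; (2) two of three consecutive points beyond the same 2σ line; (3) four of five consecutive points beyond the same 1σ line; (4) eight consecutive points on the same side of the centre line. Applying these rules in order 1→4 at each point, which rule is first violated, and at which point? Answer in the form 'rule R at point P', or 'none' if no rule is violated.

Zone of each point (C = within 1σ̂, B = 1σ̂–2σ̂, A = 2σ̂–3σ̂, * = beyond 3σ̂; sign = side of CL): 1:-C, 2:-B, 3:+C, 4:-C, 5:-B, 6:-B, 7:-C, 8:-C, 9:-B, 10:-B, 11:-B, 12:-C
Rule 4 (eight consecutive points on the same side of the centre line) is satisfied at point 11.

rule 4 at point 11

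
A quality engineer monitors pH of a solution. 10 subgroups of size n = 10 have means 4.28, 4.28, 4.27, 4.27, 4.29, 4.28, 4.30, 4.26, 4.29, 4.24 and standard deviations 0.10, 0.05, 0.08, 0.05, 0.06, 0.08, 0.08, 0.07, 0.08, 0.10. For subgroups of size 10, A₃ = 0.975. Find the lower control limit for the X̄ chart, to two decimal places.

X̄̄ = (4.28 + 4.28 + 4.27 + 4.27 + 4.29 + 4.28 + 4.30 + 4.26 + 4.29 + 4.24) / 10 = 4.2760
s̄ = (0.10 + 0.05 + 0.08 + 0.05 + 0.06 + 0.08 + 0.08 + 0.07 + 0.08 + 0.10) / 10 = 0.0750
LCL = X̄̄ − A₃·s̄ = 4.2760 − 0.975 × 0.0750 = 4.2029

4.20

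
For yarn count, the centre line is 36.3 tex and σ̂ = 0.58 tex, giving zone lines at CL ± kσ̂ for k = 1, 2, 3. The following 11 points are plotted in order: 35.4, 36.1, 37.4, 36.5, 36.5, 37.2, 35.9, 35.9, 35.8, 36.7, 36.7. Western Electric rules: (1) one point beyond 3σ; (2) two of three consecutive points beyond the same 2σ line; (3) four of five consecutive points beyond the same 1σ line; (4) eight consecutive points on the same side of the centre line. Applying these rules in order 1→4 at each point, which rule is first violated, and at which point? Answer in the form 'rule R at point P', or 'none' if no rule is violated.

none

Zone of each point (C = within 1σ̂, B = 1σ̂–2σ̂, A = 2σ̂–3σ̂, * = beyond 3σ̂; sign = side of CL): 1:-B, 2:-C, 3:+B, 4:+C, 5:+C, 6:+B, 7:-C, 8:-C, 9:-C, 10:+C, 11:+C
No rule fires across all 11 points.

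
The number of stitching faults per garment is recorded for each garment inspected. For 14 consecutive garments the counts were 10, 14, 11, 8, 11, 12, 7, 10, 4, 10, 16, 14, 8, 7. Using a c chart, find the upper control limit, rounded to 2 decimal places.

19.70

c̄ = (10 + 14 + 11 + 8 + 11 + 12 + 7 + 10 + 4 + 10 + 16 + 14 + 8 + 7) / 14 = 142 / 14 = 10.1429
UCL = c̄ + 3√c̄ = 10.1429 + 3 × √10.1429 = 10.1429 + 3 × 3.1848 = 19.6972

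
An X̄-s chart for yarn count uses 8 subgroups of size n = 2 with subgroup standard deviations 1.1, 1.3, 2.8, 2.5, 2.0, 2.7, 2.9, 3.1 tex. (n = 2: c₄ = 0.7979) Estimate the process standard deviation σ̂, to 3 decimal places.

2.883

s̄ = (1.1 + 1.3 + 2.8 + 2.5 + 2.0 + 2.7 + 2.9 + 3.1) / 8 = 2.3000
σ̂ = s̄ / c₄ = 2.3000 / 0.7979 = 2.8826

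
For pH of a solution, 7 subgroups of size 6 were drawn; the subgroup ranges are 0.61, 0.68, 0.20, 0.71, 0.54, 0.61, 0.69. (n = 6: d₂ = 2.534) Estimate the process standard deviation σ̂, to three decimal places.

0.228

R̄ = (0.61 + 0.68 + 0.20 + 0.71 + 0.54 + 0.61 + 0.69) / 7 = 0.5771
σ̂ = R̄ / d₂ = 0.5771 / 2.534 = 0.2278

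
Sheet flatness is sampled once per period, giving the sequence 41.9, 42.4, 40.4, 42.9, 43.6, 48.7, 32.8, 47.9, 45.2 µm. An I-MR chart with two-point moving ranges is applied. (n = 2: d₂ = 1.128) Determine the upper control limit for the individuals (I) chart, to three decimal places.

57.661

X̄ = (41.9 + 42.4 + 40.4 + 42.9 + 43.6 + 48.7 + 32.8 + 47.9 + 45.2) / 9 = 42.8667
Moving ranges: 0.5, 2.0, 2.5, 0.7, 5.1, 15.9, 15.1, 2.7; M̄R̄ = 44.5000 / 8 = 5.5625
UCL = X̄ + 3·M̄R̄/d₂ = 42.8667 + 3 × 5.5625 / 1.128 = 57.6605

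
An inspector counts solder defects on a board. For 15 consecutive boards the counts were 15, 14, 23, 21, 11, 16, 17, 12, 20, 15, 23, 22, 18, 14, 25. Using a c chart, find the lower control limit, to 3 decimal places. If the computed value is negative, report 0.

5.100

c̄ = (15 + 14 + 23 + 21 + 11 + 16 + 17 + 12 + 20 + 15 + 23 + 22 + 18 + 14 + 25) / 15 = 266 / 15 = 17.7333
LCL = c̄ − 3√c̄ = 17.7333 − 3 × 4.2111 = 5.1000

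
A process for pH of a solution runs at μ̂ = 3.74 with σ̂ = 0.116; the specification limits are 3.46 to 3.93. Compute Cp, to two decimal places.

Cp = (USL − LSL) / (6σ̂) = (3.93 − 3.46) / (6 × 0.116) = 0.4700 / 0.6960 = 0.6753

0.68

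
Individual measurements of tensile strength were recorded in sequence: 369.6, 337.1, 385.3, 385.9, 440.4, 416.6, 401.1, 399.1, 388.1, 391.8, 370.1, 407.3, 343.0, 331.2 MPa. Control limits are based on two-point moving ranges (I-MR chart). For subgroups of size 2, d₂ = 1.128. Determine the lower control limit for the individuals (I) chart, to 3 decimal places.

316.471

X̄ = (369.6 + 337.1 + 385.3 + 385.9 + 440.4 + 416.6 + 401.1 + 399.1 + 388.1 + 391.8 + 370.1 + 407.3 + 343.0 + 331.2) / 14 = 383.3286
Moving ranges: 32.5, 48.2, 0.6, 54.5, 23.8, 15.5, 2.0, 11.0, 3.7, 21.7, 37.2, 64.3, 11.8; M̄R̄ = 326.8000 / 13 = 25.1385
LCL = X̄ − 3·M̄R̄/d₂ = 383.3286 − 3 × 25.1385 / 1.128 = 316.4710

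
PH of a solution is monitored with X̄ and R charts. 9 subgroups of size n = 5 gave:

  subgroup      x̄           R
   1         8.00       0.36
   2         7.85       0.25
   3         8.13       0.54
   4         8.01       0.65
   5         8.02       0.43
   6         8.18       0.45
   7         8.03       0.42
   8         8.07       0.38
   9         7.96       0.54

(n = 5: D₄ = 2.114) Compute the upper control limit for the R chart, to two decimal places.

R̄ = (0.36 + 0.25 + 0.54 + 0.65 + 0.43 + 0.45 + 0.42 + 0.38 + 0.54) / 9 = 4.0200 / 9 = 0.4467
UCL_R = D₄·R̄ = 2.114 × 0.4467 = 0.9443

0.94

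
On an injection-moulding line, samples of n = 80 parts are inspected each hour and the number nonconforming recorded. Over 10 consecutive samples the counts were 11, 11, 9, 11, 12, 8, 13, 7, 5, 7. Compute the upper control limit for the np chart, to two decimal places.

18.04

p̄ = Σdᵢ / (k·n) = 94 / (10 × 80) = 0.11750
UCL = np̄ + 3·√(np̄(1−p̄)) = 9.4000 + 3 × √(9.4000×0.88250) = 9.4000 + 3 × 2.8802 = 18.0406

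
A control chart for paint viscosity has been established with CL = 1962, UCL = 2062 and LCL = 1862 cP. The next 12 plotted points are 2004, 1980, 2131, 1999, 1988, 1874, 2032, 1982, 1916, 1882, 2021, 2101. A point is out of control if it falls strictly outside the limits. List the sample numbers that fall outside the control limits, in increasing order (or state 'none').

3, 12

Compare each point to [1862, 2062]: sample 3 = 2131 > UCL; sample 12 = 2101 > UCL.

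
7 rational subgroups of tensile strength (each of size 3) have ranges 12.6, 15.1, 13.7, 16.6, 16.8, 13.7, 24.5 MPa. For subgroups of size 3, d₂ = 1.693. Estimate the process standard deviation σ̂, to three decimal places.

9.535

R̄ = (12.6 + 15.1 + 13.7 + 16.6 + 16.8 + 13.7 + 24.5) / 7 = 16.1429
σ̂ = R̄ / d₂ = 16.1429 / 1.693 = 9.5351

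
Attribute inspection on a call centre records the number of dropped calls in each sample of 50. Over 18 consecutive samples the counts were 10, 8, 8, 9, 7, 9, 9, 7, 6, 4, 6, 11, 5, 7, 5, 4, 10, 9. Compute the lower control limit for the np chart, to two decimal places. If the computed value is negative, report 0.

p̄ = Σdᵢ / (k·n) = 134 / (18 × 50) = 0.14889
LCL = np̄ − 3·√(np̄(1−p̄)) = 7.4444 − 3 × 2.5172 = -0.1070 → 0 (negative, so LCL = 0)

0.00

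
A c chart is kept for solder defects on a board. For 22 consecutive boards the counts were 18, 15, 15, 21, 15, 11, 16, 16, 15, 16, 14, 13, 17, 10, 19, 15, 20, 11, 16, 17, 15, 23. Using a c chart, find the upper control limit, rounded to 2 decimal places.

c̄ = (18 + 15 + 15 + 21 + 15 + 11 + 16 + 16 + 15 + 16 + 14 + 13 + 17 + 10 + 19 + 15 + 20 + 11 + 16 + 17 + 15 + 23) / 22 = 348 / 22 = 15.8182
UCL = c̄ + 3√c̄ = 15.8182 + 3 × √15.8182 = 15.8182 + 3 × 3.9772 = 27.7498

27.75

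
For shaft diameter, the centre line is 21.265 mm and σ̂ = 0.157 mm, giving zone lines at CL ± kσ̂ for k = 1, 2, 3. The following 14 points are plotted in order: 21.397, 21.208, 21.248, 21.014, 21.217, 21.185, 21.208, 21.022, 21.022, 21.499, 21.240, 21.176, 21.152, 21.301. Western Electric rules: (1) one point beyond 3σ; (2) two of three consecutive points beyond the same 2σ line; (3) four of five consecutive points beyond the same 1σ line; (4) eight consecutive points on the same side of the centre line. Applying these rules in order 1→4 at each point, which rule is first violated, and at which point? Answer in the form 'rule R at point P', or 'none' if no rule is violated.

Zone of each point (C = within 1σ̂, B = 1σ̂–2σ̂, A = 2σ̂–3σ̂, * = beyond 3σ̂; sign = side of CL): 1:+C, 2:-C, 3:-C, 4:-B, 5:-C, 6:-C, 7:-C, 8:-B, 9:-B, 10:+B, 11:-C, 12:-C, 13:-C, 14:+C
Rule 4 (eight consecutive points on the same side of the centre line) is satisfied at point 9.

rule 4 at point 9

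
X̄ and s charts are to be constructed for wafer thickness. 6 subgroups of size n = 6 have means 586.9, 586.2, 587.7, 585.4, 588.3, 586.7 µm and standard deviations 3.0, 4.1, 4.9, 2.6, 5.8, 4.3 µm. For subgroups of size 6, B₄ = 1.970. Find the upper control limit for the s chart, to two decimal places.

s̄ = (3.0 + 4.1 + 4.9 + 2.6 + 5.8 + 4.3) / 6 = 4.1167
UCL_s = B₄·s̄ = 1.970 × 4.1167 = 8.1098

8.11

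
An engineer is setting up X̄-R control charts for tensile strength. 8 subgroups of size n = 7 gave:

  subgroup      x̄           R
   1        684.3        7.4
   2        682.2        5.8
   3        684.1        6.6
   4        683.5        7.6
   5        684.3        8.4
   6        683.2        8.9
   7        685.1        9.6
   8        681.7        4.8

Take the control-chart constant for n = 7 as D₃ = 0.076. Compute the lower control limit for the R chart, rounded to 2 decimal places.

0.56

R̄ = (7.4 + 5.8 + 6.6 + 7.6 + 8.4 + 8.9 + 9.6 + 4.8) / 8 = 59.1000 / 8 = 7.3875
LCL_R = D₃·R̄ = 0.076 × 7.3875 = 0.5615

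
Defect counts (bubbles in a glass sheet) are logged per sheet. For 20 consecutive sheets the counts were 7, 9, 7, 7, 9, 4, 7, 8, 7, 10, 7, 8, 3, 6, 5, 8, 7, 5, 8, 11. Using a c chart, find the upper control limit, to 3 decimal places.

15.172

c̄ = (7 + 9 + 7 + 7 + 9 + 4 + 7 + 8 + 7 + 10 + 7 + 8 + 3 + 6 + 5 + 8 + 7 + 5 + 8 + 11) / 20 = 143 / 20 = 7.1500
UCL = c̄ + 3√c̄ = 7.1500 + 3 × √7.1500 = 7.1500 + 3 × 2.6739 = 15.1718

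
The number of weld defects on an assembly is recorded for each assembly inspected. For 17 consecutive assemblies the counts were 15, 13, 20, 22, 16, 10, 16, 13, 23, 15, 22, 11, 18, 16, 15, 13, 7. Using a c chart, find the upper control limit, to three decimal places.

c̄ = (15 + 13 + 20 + 22 + 16 + 10 + 16 + 13 + 23 + 15 + 22 + 11 + 18 + 16 + 15 + 13 + 7) / 17 = 265 / 17 = 15.5882
UCL = c̄ + 3√c̄ = 15.5882 + 3 × √15.5882 = 15.5882 + 3 × 3.9482 = 27.4328

27.433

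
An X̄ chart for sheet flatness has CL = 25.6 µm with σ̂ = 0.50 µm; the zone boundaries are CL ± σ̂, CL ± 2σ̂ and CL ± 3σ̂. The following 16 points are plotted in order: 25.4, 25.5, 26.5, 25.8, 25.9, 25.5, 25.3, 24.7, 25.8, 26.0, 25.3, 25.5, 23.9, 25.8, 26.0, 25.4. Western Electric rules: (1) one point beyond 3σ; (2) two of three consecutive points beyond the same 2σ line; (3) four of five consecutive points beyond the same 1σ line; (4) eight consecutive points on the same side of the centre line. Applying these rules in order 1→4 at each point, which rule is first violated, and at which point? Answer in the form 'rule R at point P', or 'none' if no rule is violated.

rule 1 at point 13

Zone of each point (C = within 1σ̂, B = 1σ̂–2σ̂, A = 2σ̂–3σ̂, * = beyond 3σ̂; sign = side of CL): 1:-C, 2:-C, 3:+B, 4:+C, 5:+C, 6:-C, 7:-C, 8:-B, 9:+C, 10:+C, 11:-C, 12:-C, 13:-*, 14:+C, 15:+C, 16:-C
Rule 1 (one point beyond the 3σ limits) is satisfied at point 13.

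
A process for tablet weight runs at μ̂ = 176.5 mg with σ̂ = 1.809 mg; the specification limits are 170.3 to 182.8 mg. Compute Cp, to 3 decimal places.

Cp = (USL − LSL) / (6σ̂) = (182.8 − 170.3) / (6 × 1.809) = 12.5000 / 10.8540 = 1.1516

1.152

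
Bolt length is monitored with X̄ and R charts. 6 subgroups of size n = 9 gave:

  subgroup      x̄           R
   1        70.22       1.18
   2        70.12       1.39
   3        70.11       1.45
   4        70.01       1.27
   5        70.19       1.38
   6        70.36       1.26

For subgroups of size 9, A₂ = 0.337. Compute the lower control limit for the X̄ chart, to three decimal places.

69.723

X̄̄ = (70.22 + 70.12 + 70.11 + 70.01 + 70.19 + 70.36) / 6 = 421.0100 / 6 = 70.1683
R̄ = (1.18 + 1.39 + 1.45 + 1.27 + 1.38 + 1.26) / 6 = 7.9300 / 6 = 1.3217
LCL = X̄̄ − A₂·R̄ = 70.1683 − 0.337 × 1.3217 = 69.7229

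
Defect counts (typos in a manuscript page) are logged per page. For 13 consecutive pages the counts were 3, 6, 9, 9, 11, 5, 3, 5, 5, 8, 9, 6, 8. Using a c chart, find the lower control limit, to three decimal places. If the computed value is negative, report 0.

c̄ = (3 + 6 + 9 + 9 + 11 + 5 + 3 + 5 + 5 + 8 + 9 + 6 + 8) / 13 = 87 / 13 = 6.6923
LCL = c̄ − 3√c̄ = 6.6923 − 3 × 2.5869 = -1.0685 → 0 (cannot be negative)

0.000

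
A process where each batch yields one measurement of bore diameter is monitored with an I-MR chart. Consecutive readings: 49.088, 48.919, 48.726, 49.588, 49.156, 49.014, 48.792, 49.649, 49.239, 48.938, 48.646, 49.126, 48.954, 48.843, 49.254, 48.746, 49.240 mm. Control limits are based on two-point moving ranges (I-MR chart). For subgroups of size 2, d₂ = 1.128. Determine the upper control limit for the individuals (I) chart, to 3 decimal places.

X̄ = (49.088 + 48.919 + 48.726 + 49.588 + 49.156 + 49.014 + 48.792 + 49.649 + 49.239 + 48.938 + 48.646 + 49.126 + 48.954 + 48.843 + 49.254 + 48.746 + 49.240) / 17 = 49.0540
Moving ranges: 0.169, 0.193, 0.862, 0.432, 0.142, 0.222, 0.857, 0.410, 0.301, 0.292, 0.480, 0.172, 0.111, 0.411, 0.508, 0.494; M̄R̄ = 6.0560 / 16 = 0.3785
UCL = X̄ + 3·M̄R̄/d₂ = 49.0540 + 3 × 0.3785 / 1.128 = 50.0606

50.061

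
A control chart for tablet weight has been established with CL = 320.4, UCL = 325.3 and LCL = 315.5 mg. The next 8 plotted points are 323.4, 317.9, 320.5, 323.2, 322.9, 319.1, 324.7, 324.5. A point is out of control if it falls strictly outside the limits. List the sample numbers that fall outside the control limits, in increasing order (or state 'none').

All 8 points lie within [315.5, 325.3].

none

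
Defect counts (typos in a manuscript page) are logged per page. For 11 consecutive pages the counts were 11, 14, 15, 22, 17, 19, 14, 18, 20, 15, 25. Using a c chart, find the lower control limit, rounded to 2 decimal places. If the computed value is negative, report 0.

c̄ = (11 + 14 + 15 + 22 + 17 + 19 + 14 + 18 + 20 + 15 + 25) / 11 = 190 / 11 = 17.2727
LCL = c̄ − 3√c̄ = 17.2727 − 3 × 4.1560 = 4.8046

4.80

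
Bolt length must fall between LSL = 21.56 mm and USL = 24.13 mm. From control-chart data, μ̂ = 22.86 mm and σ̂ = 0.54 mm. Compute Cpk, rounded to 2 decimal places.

Cpu = (USL − μ̂) / (3σ̂) = (24.13 − 22.86) / (3 × 0.54) = 0.7840; Cpl = (μ̂ − LSL) / (3σ̂) = (22.86 − 21.56) / (3 × 0.54) = 0.8025; Cpk = min(Cpu, Cpl) = 0.7840

0.78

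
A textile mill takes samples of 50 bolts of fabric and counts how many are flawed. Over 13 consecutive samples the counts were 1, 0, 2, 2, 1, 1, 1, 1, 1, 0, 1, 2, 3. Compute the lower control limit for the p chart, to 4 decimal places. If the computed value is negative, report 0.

0.0000

p̄ = Σdᵢ / (k·n) = 16 / (13 × 50) = 0.02462
LCL = p̄ − 3·√(p̄(1−p̄)/n) = 0.02462 − 3 × 0.02191 = -0.04112 → 0 (negative, so LCL = 0)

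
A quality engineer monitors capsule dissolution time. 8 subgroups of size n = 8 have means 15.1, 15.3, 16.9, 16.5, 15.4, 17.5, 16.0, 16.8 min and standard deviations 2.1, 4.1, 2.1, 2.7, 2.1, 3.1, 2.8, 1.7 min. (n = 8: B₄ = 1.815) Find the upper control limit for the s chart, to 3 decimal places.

s̄ = (2.1 + 4.1 + 2.1 + 2.7 + 2.1 + 3.1 + 2.8 + 1.7) / 8 = 2.5875
UCL_s = B₄·s̄ = 1.815 × 2.5875 = 4.6963

4.696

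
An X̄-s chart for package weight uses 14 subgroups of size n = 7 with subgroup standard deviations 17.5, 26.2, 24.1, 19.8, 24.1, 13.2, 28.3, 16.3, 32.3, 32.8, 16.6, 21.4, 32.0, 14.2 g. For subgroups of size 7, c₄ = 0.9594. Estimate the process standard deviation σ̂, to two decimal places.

s̄ = (17.5 + 26.2 + 24.1 + 19.8 + 24.1 + 13.2 + 28.3 + 16.3 + 32.3 + 32.8 + 16.6 + 21.4 + 32.0 + 14.2) / 14 = 22.7714
σ̂ = s̄ / c₄ = 22.7714 / 0.9594 = 23.7351

23.74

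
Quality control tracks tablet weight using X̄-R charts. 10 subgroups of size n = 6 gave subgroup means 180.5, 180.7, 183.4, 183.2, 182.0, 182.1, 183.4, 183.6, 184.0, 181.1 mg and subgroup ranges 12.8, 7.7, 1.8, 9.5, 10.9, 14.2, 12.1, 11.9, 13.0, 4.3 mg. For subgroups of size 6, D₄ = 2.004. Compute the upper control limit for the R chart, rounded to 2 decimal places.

R̄ = (12.8 + 7.7 + 1.8 + 9.5 + 10.9 + 14.2 + 12.1 + 11.9 + 13.0 + 4.3) / 10 = 98.2000 / 10 = 9.8200
UCL_R = D₄·R̄ = 2.004 × 9.8200 = 19.6793

19.68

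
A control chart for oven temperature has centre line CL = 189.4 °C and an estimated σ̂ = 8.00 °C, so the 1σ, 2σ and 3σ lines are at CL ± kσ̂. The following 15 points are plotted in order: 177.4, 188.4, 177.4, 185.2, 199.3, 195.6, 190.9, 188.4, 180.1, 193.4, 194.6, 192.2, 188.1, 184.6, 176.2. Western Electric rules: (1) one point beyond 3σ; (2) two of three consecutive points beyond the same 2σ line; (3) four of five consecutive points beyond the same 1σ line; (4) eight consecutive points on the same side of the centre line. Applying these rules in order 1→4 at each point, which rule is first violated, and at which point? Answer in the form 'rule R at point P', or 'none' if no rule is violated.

Zone of each point (C = within 1σ̂, B = 1σ̂–2σ̂, A = 2σ̂–3σ̂, * = beyond 3σ̂; sign = side of CL): 1:-B, 2:-C, 3:-B, 4:-C, 5:+B, 6:+C, 7:+C, 8:-C, 9:-B, 10:+C, 11:+C, 12:+C, 13:-C, 14:-C, 15:-B
No rule fires across all 15 points.

none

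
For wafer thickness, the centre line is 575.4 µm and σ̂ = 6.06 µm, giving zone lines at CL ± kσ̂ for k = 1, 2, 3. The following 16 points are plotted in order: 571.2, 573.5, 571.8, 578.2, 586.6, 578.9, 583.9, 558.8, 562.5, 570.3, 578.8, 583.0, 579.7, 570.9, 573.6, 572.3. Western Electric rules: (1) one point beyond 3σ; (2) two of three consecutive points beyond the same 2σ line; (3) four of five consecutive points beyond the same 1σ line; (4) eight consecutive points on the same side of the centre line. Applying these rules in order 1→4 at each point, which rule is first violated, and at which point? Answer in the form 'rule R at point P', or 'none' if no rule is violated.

Zone of each point (C = within 1σ̂, B = 1σ̂–2σ̂, A = 2σ̂–3σ̂, * = beyond 3σ̂; sign = side of CL): 1:-C, 2:-C, 3:-C, 4:+C, 5:+B, 6:+C, 7:+B, 8:-A, 9:-A, 10:-C, 11:+C, 12:+B, 13:+C, 14:-C, 15:-C, 16:-C
Rule 2 (two of three consecutive points beyond the same 2σ limit) is satisfied at point 9.

rule 2 at point 9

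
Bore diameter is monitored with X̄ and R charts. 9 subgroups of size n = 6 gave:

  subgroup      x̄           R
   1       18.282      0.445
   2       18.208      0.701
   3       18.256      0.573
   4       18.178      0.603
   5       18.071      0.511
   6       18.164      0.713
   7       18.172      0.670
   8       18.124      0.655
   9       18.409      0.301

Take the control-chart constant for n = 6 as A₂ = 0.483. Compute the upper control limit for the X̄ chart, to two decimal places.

X̄̄ = (18.282 + 18.208 + 18.256 + 18.178 + 18.071 + 18.164 + 18.172 + 18.124 + 18.409) / 9 = 163.8640 / 9 = 18.2071
R̄ = (0.445 + 0.701 + 0.573 + 0.603 + 0.511 + 0.713 + 0.670 + 0.655 + 0.301) / 9 = 5.1720 / 9 = 0.5747
UCL = X̄̄ + A₂·R̄ = 18.2071 + 0.483 × 0.5747 = 18.4847

18.48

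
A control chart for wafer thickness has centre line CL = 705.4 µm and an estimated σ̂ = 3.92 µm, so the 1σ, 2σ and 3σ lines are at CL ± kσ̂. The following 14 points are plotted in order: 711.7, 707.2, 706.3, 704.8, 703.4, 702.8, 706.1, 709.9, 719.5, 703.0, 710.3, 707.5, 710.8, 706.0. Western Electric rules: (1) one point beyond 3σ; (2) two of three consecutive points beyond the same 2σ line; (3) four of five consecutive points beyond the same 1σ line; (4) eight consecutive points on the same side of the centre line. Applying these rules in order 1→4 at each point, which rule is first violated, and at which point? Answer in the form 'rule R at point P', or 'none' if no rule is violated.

Zone of each point (C = within 1σ̂, B = 1σ̂–2σ̂, A = 2σ̂–3σ̂, * = beyond 3σ̂; sign = side of CL): 1:+B, 2:+C, 3:+C, 4:-C, 5:-C, 6:-C, 7:+C, 8:+B, 9:+*, 10:-C, 11:+B, 12:+C, 13:+B, 14:+C
Rule 1 (one point beyond the 3σ limits) is satisfied at point 9.

rule 1 at point 9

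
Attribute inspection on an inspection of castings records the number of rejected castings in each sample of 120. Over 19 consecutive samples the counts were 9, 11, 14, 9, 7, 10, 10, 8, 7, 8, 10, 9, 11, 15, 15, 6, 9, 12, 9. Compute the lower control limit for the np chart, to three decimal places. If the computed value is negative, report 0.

p̄ = Σdᵢ / (k·n) = 189 / (19 × 120) = 0.08289
LCL = np̄ − 3·√(np̄(1−p̄)) = 9.9474 − 3 × 3.0204 = 0.8862

0.886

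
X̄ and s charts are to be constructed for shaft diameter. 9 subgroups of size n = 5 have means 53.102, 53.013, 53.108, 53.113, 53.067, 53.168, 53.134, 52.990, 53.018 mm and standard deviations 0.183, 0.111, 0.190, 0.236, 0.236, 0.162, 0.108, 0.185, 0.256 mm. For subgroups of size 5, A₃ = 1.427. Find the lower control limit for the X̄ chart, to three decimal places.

X̄̄ = (53.102 + 53.013 + 53.108 + 53.113 + 53.067 + 53.168 + 53.134 + 52.990 + 53.018) / 9 = 53.0792
s̄ = (0.183 + 0.111 + 0.190 + 0.236 + 0.236 + 0.162 + 0.108 + 0.185 + 0.256) / 9 = 0.1852
LCL = X̄̄ − A₃·s̄ = 53.0792 − 1.427 × 0.1852 = 52.8149

52.815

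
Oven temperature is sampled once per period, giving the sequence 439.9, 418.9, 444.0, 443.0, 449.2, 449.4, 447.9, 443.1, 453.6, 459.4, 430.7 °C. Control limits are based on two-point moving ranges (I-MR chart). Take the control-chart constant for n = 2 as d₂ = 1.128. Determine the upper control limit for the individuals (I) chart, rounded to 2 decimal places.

X̄ = (439.9 + 418.9 + 444.0 + 443.0 + 449.2 + 449.4 + 447.9 + 443.1 + 453.6 + 459.4 + 430.7) / 11 = 443.5545
Moving ranges: 21.0, 25.1, 1.0, 6.2, 0.2, 1.5, 4.8, 10.5, 5.8, 28.7; M̄R̄ = 104.8000 / 10 = 10.4800
UCL = X̄ + 3·M̄R̄/d₂ = 443.5545 + 3 × 10.4800 / 1.128 = 471.4269

471.43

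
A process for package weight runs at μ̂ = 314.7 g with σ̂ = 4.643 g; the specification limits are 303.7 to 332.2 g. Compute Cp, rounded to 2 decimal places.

1.02

Cp = (USL − LSL) / (6σ̂) = (332.2 − 303.7) / (6 × 4.643) = 28.5000 / 27.8580 = 1.0230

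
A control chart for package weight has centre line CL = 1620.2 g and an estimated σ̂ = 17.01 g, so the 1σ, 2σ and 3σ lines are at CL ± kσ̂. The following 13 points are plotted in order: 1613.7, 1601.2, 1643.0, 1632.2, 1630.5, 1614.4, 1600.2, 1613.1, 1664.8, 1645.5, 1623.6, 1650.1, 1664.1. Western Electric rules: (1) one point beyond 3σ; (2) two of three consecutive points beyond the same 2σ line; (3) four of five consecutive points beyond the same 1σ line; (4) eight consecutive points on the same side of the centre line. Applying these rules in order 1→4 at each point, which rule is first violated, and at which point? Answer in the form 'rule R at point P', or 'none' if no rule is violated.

Zone of each point (C = within 1σ̂, B = 1σ̂–2σ̂, A = 2σ̂–3σ̂, * = beyond 3σ̂; sign = side of CL): 1:-C, 2:-B, 3:+B, 4:+C, 5:+C, 6:-C, 7:-B, 8:-C, 9:+A, 10:+B, 11:+C, 12:+B, 13:+A
Rule 3 (four of five consecutive points beyond the same 1σ limit) is satisfied at point 13.

rule 3 at point 13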